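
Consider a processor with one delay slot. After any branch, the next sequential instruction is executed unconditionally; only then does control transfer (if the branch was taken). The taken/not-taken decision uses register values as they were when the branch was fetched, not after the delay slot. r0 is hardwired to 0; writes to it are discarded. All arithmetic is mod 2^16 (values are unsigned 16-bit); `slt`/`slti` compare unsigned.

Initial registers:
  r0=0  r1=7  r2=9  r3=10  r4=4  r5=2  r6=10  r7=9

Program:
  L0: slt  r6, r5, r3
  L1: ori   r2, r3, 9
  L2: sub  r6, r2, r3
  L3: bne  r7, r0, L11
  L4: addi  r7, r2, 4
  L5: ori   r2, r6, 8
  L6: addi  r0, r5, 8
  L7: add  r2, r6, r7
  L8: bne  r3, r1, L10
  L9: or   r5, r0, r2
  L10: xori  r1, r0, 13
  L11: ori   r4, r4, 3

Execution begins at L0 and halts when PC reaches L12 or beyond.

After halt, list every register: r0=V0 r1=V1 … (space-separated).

[0] slt  r6, r5, r3  →  {r0:0, r1:7, r2:9, r3:10, r4:4, r5:2, r6:1, r7:9}
[1] ori   r2, r3, 9  →  {r0:0, r1:7, r2:11, r3:10, r4:4, r5:2, r6:1, r7:9}
[2] sub  r6, r2, r3  →  {r0:0, r1:7, r2:11, r3:10, r4:4, r5:2, r6:1, r7:9}
[3] bne  r7, r0, L11  →  {r0:0, r1:7, r2:11, r3:10, r4:4, r5:2, r6:1, r7:9}  ⟨branch taken⟩
[4] addi  r7, r2, 4  →  {r0:0, r1:7, r2:11, r3:10, r4:4, r5:2, r6:1, r7:15}
[11] ori   r4, r4, 3  →  {r0:0, r1:7, r2:11, r3:10, r4:7, r5:2, r6:1, r7:15}

r0=0 r1=7 r2=11 r3=10 r4=7 r5=2 r6=1 r7=15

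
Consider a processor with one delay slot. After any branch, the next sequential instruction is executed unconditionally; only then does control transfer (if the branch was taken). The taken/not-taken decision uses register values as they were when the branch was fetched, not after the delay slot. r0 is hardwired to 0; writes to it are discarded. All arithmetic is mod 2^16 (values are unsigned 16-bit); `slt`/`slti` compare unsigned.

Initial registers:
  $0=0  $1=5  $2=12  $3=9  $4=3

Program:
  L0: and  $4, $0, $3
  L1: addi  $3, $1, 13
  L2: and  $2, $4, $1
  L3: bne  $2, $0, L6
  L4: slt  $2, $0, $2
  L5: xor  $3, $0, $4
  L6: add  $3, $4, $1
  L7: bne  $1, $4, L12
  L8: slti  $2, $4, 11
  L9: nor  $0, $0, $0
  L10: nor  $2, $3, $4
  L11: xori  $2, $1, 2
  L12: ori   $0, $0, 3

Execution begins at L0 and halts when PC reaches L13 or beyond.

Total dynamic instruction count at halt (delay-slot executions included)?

10

[0] and  $4, $0, $3  →  {$0:0, $1:5, $2:12, $3:9, $4:0}
[1] addi  $3, $1, 13  →  {$0:0, $1:5, $2:12, $3:18, $4:0}
[2] and  $2, $4, $1  →  {$0:0, $1:5, $2:0, $3:18, $4:0}
[3] bne  $2, $0, L6  →  {$0:0, $1:5, $2:0, $3:18, $4:0}  ⟨branch fallthrough⟩
[4] slt  $2, $0, $2  →  {$0:0, $1:5, $2:0, $3:18, $4:0}
[5] xor  $3, $0, $4  →  {$0:0, $1:5, $2:0, $3:0, $4:0}
[6] add  $3, $4, $1  →  {$0:0, $1:5, $2:0, $3:5, $4:0}
[7] bne  $1, $4, L12  →  {$0:0, $1:5, $2:0, $3:5, $4:0}  ⟨branch taken⟩
[8] slti  $2, $4, 11  →  {$0:0, $1:5, $2:1, $3:5, $4:0}
[12] ori   $0, $0, 3  →  {$0:0, $1:5, $2:1, $3:5, $4:0}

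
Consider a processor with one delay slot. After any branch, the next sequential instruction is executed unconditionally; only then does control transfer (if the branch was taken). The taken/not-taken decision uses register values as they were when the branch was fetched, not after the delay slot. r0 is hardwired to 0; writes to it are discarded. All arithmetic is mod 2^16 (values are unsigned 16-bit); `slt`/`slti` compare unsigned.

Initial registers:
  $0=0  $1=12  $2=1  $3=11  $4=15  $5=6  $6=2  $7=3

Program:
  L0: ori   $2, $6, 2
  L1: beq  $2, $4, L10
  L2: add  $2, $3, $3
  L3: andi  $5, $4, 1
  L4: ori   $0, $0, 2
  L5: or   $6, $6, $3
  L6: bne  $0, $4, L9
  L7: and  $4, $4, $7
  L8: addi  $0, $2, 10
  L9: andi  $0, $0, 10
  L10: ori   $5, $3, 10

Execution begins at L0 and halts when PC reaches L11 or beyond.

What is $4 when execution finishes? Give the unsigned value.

PC=0  ori   $2, $6, 2        | $0=0 $1=12 $2=2 $3=11 $4=15 $5=6 $6=2 $7=3
PC=1  beq  $2, $4, L10       | $0=0 $1=12 $2=2 $3=11 $4=15 $5=6 $6=2 $7=3  [not taken]
PC=2  add  $2, $3, $3        | $0=0 $1=12 $2=22 $3=11 $4=15 $5=6 $6=2 $7=3
PC=3  andi  $5, $4, 1        | $0=0 $1=12 $2=22 $3=11 $4=15 $5=1 $6=2 $7=3
PC=4  ori   $0, $0, 2        | $0=0 $1=12 $2=22 $3=11 $4=15 $5=1 $6=2 $7=3
PC=5  or   $6, $6, $3        | $0=0 $1=12 $2=22 $3=11 $4=15 $5=1 $6=11 $7=3
PC=6  bne  $0, $4, L9        | $0=0 $1=12 $2=22 $3=11 $4=15 $5=1 $6=11 $7=3  [TAKEN]
PC=7  and  $4, $4, $7        | $0=0 $1=12 $2=22 $3=11 $4=3 $5=1 $6=11 $7=3
PC=9  andi  $0, $0, 10       | $0=0 $1=12 $2=22 $3=11 $4=3 $5=1 $6=11 $7=3
PC=10 ori   $5, $3, 10       | $0=0 $1=12 $2=22 $3=11 $4=3 $5=11 $6=11 $7=3

3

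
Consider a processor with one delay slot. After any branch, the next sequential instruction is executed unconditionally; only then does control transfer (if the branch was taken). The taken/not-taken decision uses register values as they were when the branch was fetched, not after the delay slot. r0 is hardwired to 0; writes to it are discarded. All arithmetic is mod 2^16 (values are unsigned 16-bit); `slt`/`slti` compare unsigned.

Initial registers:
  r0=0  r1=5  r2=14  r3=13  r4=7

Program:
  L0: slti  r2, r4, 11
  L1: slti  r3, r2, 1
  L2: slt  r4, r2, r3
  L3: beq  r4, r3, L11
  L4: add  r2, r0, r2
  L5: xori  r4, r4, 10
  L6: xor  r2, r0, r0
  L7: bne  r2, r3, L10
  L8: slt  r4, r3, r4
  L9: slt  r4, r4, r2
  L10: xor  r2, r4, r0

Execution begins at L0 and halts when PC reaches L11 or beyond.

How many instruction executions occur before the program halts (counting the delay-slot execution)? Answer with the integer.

#0 slti  r2, r4, 11 ; 0/5/1/13/7
#1 slti  r3, r2, 1 ; 0/5/1/0/7
#2 slt  r4, r2, r3 ; 0/5/1/0/0
#3 beq  r4, r3, L11 ; 0/5/1/0/0 ; →target
#4 add  r2, r0, r2 ; 0/5/1/0/0

5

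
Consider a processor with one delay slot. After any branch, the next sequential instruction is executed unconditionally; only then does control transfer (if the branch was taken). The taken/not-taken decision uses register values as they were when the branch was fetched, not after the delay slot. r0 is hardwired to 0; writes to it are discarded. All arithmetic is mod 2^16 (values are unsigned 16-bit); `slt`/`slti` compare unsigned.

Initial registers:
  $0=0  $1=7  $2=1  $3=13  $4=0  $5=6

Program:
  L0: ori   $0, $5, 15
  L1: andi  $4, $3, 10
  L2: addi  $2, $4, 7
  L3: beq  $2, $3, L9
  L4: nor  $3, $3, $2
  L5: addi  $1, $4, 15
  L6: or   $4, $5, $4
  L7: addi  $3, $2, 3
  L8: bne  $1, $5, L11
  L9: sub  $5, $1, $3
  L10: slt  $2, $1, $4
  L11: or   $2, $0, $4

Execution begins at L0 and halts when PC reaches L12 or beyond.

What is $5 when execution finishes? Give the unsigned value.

#0 ori   $0, $5, 15 ; 0/7/1/13/0/6
#1 andi  $4, $3, 10 ; 0/7/1/13/8/6
#2 addi  $2, $4, 7 ; 0/7/15/13/8/6
#3 beq  $2, $3, L9 ; 0/7/15/13/8/6 ; →fallthru
#4 nor  $3, $3, $2 ; 0/7/15/65520/8/6
#5 addi  $1, $4, 15 ; 0/23/15/65520/8/6
#6 or   $4, $5, $4 ; 0/23/15/65520/14/6
#7 addi  $3, $2, 3 ; 0/23/15/18/14/6
#8 bne  $1, $5, L11 ; 0/23/15/18/14/6 ; →target
#9 sub  $5, $1, $3 ; 0/23/15/18/14/5
#11 or   $2, $0, $4 ; 0/23/14/18/14/5

5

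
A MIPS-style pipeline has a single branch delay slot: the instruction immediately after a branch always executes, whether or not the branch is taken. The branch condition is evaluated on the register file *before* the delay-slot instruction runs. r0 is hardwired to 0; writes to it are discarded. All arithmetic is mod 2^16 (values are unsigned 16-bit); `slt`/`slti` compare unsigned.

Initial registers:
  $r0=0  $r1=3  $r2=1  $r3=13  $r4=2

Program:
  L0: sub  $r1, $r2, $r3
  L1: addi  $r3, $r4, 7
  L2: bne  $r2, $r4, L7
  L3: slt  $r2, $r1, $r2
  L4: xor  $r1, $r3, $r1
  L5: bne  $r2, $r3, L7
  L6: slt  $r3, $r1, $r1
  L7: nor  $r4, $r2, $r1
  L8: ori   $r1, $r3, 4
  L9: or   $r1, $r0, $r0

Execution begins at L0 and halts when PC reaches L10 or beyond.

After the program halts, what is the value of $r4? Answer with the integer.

11

  step pc=0: sub  $r1, $r2, $r3  regs=(0,65524,1,13,2)
  step pc=1: addi  $r3, $r4, 7  regs=(0,65524,1,9,2)
  step pc=2: bne  $r2, $r4, L7  cond=T  regs=(0,65524,1,9,2)
  step pc=3: slt  $r2, $r1, $r2  regs=(0,65524,0,9,2)
  step pc=7: nor  $r4, $r2, $r1  regs=(0,65524,0,9,11)
  step pc=8: ori   $r1, $r3, 4  regs=(0,13,0,9,11)
  step pc=9: or   $r1, $r0, $r0  regs=(0,0,0,9,11)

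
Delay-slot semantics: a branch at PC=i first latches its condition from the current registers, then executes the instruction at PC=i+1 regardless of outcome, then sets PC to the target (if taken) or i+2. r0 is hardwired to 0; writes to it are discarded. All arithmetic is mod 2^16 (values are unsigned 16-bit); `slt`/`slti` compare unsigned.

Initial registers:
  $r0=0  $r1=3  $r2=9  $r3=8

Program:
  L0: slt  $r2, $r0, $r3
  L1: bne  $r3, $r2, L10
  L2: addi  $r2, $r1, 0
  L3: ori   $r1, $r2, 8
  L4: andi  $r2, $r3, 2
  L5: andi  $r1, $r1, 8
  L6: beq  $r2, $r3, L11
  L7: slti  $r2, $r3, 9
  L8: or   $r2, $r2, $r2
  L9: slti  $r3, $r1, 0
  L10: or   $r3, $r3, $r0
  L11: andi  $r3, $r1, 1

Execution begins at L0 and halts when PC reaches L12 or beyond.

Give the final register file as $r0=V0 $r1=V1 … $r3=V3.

$r0=0 $r1=3 $r2=3 $r3=1

[0] slt  $r2, $r0, $r3  →  {$r0:0, $r1:3, $r2:1, $r3:8}
[1] bne  $r3, $r2, L10  →  {$r0:0, $r1:3, $r2:1, $r3:8}  ⟨branch taken⟩
[2] addi  $r2, $r1, 0  →  {$r0:0, $r1:3, $r2:3, $r3:8}
[10] or   $r3, $r3, $r0  →  {$r0:0, $r1:3, $r2:3, $r3:8}
[11] andi  $r3, $r1, 1  →  {$r0:0, $r1:3, $r2:3, $r3:1}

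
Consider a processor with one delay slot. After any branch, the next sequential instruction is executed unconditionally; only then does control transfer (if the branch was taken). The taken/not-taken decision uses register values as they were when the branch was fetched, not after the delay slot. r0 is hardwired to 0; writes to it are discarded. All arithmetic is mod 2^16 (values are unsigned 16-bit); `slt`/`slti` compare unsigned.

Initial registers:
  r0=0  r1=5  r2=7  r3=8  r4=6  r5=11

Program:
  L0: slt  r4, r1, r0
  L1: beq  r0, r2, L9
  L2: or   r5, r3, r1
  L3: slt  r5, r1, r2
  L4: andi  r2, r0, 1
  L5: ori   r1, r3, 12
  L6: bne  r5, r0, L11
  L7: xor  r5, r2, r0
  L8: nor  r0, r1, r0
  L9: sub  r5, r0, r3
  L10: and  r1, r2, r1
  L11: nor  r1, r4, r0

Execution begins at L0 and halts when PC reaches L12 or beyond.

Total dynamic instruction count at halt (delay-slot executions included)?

  step pc=0: slt  r4, r1, r0  regs=(0,5,7,8,0,11)
  step pc=1: beq  r0, r2, L9  cond=F  regs=(0,5,7,8,0,11)
  step pc=2: or   r5, r3, r1  regs=(0,5,7,8,0,13)
  step pc=3: slt  r5, r1, r2  regs=(0,5,7,8,0,1)
  step pc=4: andi  r2, r0, 1  regs=(0,5,0,8,0,1)
  step pc=5: ori   r1, r3, 12  regs=(0,12,0,8,0,1)
  step pc=6: bne  r5, r0, L11  cond=T  regs=(0,12,0,8,0,1)
  step pc=7: xor  r5, r2, r0  regs=(0,12,0,8,0,0)
  step pc=11: nor  r1, r4, r0  regs=(0,65535,0,8,0,0)

9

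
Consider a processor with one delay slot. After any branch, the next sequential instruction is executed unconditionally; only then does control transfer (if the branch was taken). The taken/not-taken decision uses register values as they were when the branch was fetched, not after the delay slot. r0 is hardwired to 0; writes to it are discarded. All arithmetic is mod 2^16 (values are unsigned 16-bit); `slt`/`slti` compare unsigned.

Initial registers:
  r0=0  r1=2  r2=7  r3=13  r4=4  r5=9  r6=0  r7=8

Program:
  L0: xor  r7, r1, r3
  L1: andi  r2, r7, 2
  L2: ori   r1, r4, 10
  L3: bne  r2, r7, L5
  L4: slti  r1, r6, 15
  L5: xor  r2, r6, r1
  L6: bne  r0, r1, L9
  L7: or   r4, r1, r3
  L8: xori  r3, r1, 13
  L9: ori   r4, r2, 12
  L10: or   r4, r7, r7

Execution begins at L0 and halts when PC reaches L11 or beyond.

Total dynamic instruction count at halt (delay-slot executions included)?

#0 xor  r7, r1, r3 ; 0/2/7/13/4/9/0/15
#1 andi  r2, r7, 2 ; 0/2/2/13/4/9/0/15
#2 ori   r1, r4, 10 ; 0/14/2/13/4/9/0/15
#3 bne  r2, r7, L5 ; 0/14/2/13/4/9/0/15 ; →target
#4 slti  r1, r6, 15 ; 0/1/2/13/4/9/0/15
#5 xor  r2, r6, r1 ; 0/1/1/13/4/9/0/15
#6 bne  r0, r1, L9 ; 0/1/1/13/4/9/0/15 ; →target
#7 or   r4, r1, r3 ; 0/1/1/13/13/9/0/15
#9 ori   r4, r2, 12 ; 0/1/1/13/13/9/0/15
#10 or   r4, r7, r7 ; 0/1/1/13/15/9/0/15

10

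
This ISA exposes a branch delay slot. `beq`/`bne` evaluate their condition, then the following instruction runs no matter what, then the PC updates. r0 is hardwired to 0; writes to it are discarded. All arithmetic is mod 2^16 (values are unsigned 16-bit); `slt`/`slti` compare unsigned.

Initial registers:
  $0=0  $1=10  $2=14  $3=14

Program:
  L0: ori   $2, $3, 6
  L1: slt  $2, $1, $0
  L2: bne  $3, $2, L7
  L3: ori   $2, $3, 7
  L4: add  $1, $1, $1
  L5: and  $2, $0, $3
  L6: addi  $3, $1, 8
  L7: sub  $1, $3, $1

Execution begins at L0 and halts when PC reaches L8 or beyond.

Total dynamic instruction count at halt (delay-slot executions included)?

5

[0] ori   $2, $3, 6  →  {$0:0, $1:10, $2:14, $3:14}
[1] slt  $2, $1, $0  →  {$0:0, $1:10, $2:0, $3:14}
[2] bne  $3, $2, L7  →  {$0:0, $1:10, $2:0, $3:14}  ⟨branch taken⟩
[3] ori   $2, $3, 7  →  {$0:0, $1:10, $2:15, $3:14}
[7] sub  $1, $3, $1  →  {$0:0, $1:4, $2:15, $3:14}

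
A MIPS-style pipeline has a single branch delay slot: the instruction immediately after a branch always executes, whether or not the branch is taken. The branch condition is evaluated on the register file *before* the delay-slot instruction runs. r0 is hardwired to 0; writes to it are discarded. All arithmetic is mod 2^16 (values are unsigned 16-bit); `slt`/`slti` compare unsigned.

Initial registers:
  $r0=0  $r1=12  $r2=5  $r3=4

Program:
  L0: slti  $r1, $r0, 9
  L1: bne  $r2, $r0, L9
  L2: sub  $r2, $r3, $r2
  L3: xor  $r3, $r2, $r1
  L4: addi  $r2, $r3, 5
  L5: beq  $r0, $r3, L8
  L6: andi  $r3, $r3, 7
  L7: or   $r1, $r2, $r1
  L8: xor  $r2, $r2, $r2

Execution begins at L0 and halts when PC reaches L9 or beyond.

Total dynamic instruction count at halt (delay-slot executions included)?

#0 slti  $r1, $r0, 9 ; 0/1/5/4
#1 bne  $r2, $r0, L9 ; 0/1/5/4 ; →target
#2 sub  $r2, $r3, $r2 ; 0/1/65535/4

3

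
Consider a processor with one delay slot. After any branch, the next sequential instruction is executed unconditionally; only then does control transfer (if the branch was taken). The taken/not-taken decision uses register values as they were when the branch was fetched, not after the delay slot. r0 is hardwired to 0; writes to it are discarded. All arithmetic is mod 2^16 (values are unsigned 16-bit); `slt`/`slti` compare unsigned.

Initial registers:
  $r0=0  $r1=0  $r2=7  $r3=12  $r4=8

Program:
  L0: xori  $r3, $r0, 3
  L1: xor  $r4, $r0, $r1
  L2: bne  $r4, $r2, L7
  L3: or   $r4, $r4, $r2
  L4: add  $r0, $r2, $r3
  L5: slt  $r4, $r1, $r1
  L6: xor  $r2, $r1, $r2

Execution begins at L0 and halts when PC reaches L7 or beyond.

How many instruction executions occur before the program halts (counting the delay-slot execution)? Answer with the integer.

PC=0  xori  $r3, $r0, 3      | $r0=0 $r1=0 $r2=7 $r3=3 $r4=8
PC=1  xor  $r4, $r0, $r1     | $r0=0 $r1=0 $r2=7 $r3=3 $r4=0
PC=2  bne  $r4, $r2, L7      | $r0=0 $r1=0 $r2=7 $r3=3 $r4=0  [TAKEN]
PC=3  or   $r4, $r4, $r2     | $r0=0 $r1=0 $r2=7 $r3=3 $r4=7

4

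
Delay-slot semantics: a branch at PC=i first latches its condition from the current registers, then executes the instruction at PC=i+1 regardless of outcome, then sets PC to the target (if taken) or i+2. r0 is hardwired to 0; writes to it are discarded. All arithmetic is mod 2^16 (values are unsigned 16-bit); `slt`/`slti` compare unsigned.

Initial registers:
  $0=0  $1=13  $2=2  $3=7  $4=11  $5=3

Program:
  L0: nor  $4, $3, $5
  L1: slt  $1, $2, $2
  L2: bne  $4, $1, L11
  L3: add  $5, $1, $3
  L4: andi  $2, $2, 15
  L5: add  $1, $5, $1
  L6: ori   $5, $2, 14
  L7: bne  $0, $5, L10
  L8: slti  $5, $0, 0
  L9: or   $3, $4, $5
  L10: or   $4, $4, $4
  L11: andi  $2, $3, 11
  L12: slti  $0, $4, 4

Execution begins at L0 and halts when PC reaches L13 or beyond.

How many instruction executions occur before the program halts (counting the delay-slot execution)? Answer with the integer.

6

[0] nor  $4, $3, $5  →  {$0:0, $1:13, $2:2, $3:7, $4:65528, $5:3}
[1] slt  $1, $2, $2  →  {$0:0, $1:0, $2:2, $3:7, $4:65528, $5:3}
[2] bne  $4, $1, L11  →  {$0:0, $1:0, $2:2, $3:7, $4:65528, $5:3}  ⟨branch taken⟩
[3] add  $5, $1, $3  →  {$0:0, $1:0, $2:2, $3:7, $4:65528, $5:7}
[11] andi  $2, $3, 11  →  {$0:0, $1:0, $2:3, $3:7, $4:65528, $5:7}
[12] slti  $0, $4, 4  →  {$0:0, $1:0, $2:3, $3:7, $4:65528, $5:7}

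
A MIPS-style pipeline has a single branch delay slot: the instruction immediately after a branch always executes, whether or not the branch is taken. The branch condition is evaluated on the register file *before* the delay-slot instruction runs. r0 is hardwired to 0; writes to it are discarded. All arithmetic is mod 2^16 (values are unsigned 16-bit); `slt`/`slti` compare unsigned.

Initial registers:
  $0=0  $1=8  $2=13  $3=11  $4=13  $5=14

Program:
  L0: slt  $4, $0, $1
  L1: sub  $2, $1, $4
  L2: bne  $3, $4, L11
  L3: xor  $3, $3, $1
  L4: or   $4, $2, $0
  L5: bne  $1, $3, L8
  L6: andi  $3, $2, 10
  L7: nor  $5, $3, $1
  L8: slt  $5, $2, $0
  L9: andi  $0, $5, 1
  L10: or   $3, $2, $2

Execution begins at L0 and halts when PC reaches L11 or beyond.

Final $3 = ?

3

  step pc=0: slt  $4, $0, $1  regs=(0,8,13,11,1,14)
  step pc=1: sub  $2, $1, $4  regs=(0,8,7,11,1,14)
  step pc=2: bne  $3, $4, L11  cond=T  regs=(0,8,7,11,1,14)
  step pc=3: xor  $3, $3, $1  regs=(0,8,7,3,1,14)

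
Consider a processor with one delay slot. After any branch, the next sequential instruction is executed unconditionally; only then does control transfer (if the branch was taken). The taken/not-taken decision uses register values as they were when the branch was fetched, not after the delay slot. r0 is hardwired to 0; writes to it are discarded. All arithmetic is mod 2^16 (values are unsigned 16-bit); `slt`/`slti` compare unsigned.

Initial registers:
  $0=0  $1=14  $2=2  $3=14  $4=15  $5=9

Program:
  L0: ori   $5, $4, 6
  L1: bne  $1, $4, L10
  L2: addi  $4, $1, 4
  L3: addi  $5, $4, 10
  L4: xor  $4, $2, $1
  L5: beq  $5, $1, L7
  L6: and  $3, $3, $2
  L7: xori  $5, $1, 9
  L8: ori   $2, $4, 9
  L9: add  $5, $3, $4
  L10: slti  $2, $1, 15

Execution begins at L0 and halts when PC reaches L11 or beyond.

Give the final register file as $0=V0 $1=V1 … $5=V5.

PC=0  ori   $5, $4, 6        | $0=0 $1=14 $2=2 $3=14 $4=15 $5=15
PC=1  bne  $1, $4, L10       | $0=0 $1=14 $2=2 $3=14 $4=15 $5=15  [TAKEN]
PC=2  addi  $4, $1, 4        | $0=0 $1=14 $2=2 $3=14 $4=18 $5=15
PC=10 slti  $2, $1, 15       | $0=0 $1=14 $2=1 $3=14 $4=18 $5=15

$0=0 $1=14 $2=1 $3=14 $4=18 $5=15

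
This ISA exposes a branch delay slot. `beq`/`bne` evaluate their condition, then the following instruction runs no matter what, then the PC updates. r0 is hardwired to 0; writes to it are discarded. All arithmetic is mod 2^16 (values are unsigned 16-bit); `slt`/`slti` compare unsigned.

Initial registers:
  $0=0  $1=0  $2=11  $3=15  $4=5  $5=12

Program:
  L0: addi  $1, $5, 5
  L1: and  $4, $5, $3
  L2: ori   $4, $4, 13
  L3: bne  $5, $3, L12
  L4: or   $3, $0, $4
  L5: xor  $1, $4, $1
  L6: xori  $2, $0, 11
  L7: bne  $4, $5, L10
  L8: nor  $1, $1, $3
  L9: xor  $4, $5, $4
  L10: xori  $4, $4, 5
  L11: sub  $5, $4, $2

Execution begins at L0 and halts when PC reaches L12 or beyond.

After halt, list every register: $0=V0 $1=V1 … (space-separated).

[0] addi  $1, $5, 5  →  {$0:0, $1:17, $2:11, $3:15, $4:5, $5:12}
[1] and  $4, $5, $3  →  {$0:0, $1:17, $2:11, $3:15, $4:12, $5:12}
[2] ori   $4, $4, 13  →  {$0:0, $1:17, $2:11, $3:15, $4:13, $5:12}
[3] bne  $5, $3, L12  →  {$0:0, $1:17, $2:11, $3:15, $4:13, $5:12}  ⟨branch taken⟩
[4] or   $3, $0, $4  →  {$0:0, $1:17, $2:11, $3:13, $4:13, $5:12}

$0=0 $1=17 $2=11 $3=13 $4=13 $5=12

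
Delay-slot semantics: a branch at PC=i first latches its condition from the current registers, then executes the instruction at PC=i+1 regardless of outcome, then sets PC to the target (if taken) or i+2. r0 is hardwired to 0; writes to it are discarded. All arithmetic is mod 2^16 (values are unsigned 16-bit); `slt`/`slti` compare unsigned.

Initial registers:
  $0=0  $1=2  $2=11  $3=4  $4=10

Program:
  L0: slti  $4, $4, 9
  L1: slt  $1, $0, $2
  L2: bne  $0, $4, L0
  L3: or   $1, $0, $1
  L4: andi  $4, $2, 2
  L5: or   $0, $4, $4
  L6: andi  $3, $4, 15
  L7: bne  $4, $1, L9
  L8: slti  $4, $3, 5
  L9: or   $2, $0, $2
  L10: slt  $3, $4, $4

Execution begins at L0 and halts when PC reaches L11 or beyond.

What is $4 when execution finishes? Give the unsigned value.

1

[0] slti  $4, $4, 9  →  {$0:0, $1:2, $2:11, $3:4, $4:0}
[1] slt  $1, $0, $2  →  {$0:0, $1:1, $2:11, $3:4, $4:0}
[2] bne  $0, $4, L0  →  {$0:0, $1:1, $2:11, $3:4, $4:0}  ⟨branch fallthrough⟩
[3] or   $1, $0, $1  →  {$0:0, $1:1, $2:11, $3:4, $4:0}
[4] andi  $4, $2, 2  →  {$0:0, $1:1, $2:11, $3:4, $4:2}
[5] or   $0, $4, $4  →  {$0:0, $1:1, $2:11, $3:4, $4:2}
[6] andi  $3, $4, 15  →  {$0:0, $1:1, $2:11, $3:2, $4:2}
[7] bne  $4, $1, L9  →  {$0:0, $1:1, $2:11, $3:2, $4:2}  ⟨branch taken⟩
[8] slti  $4, $3, 5  →  {$0:0, $1:1, $2:11, $3:2, $4:1}
[9] or   $2, $0, $2  →  {$0:0, $1:1, $2:11, $3:2, $4:1}
[10] slt  $3, $4, $4  →  {$0:0, $1:1, $2:11, $3:0, $4:1}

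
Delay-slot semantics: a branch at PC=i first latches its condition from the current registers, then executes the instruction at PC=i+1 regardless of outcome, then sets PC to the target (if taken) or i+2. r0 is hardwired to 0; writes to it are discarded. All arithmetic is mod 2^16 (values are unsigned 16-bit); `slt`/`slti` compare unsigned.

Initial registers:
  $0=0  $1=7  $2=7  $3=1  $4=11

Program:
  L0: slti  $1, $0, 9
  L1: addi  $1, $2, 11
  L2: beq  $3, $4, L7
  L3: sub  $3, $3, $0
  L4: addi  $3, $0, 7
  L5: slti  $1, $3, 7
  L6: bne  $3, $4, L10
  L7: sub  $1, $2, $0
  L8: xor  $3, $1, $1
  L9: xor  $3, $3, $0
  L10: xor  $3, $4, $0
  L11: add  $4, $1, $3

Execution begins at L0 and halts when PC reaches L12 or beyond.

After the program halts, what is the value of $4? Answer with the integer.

18

[0] slti  $1, $0, 9  →  {$0:0, $1:1, $2:7, $3:1, $4:11}
[1] addi  $1, $2, 11  →  {$0:0, $1:18, $2:7, $3:1, $4:11}
[2] beq  $3, $4, L7  →  {$0:0, $1:18, $2:7, $3:1, $4:11}  ⟨branch fallthrough⟩
[3] sub  $3, $3, $0  →  {$0:0, $1:18, $2:7, $3:1, $4:11}
[4] addi  $3, $0, 7  →  {$0:0, $1:18, $2:7, $3:7, $4:11}
[5] slti  $1, $3, 7  →  {$0:0, $1:0, $2:7, $3:7, $4:11}
[6] bne  $3, $4, L10  →  {$0:0, $1:0, $2:7, $3:7, $4:11}  ⟨branch taken⟩
[7] sub  $1, $2, $0  →  {$0:0, $1:7, $2:7, $3:7, $4:11}
[10] xor  $3, $4, $0  →  {$0:0, $1:7, $2:7, $3:11, $4:11}
[11] add  $4, $1, $3  →  {$0:0, $1:7, $2:7, $3:11, $4:18}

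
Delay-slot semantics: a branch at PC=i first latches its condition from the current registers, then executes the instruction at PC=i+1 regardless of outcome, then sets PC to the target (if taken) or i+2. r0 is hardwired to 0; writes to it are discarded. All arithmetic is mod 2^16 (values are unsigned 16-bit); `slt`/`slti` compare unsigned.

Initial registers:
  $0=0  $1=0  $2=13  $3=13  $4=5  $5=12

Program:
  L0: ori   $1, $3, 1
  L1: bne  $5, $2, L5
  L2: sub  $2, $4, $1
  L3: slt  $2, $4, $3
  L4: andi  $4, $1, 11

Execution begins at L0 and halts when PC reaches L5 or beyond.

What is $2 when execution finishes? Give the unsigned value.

65528

#0 ori   $1, $3, 1 ; 0/13/13/13/5/12
#1 bne  $5, $2, L5 ; 0/13/13/13/5/12 ; →target
#2 sub  $2, $4, $1 ; 0/13/65528/13/5/12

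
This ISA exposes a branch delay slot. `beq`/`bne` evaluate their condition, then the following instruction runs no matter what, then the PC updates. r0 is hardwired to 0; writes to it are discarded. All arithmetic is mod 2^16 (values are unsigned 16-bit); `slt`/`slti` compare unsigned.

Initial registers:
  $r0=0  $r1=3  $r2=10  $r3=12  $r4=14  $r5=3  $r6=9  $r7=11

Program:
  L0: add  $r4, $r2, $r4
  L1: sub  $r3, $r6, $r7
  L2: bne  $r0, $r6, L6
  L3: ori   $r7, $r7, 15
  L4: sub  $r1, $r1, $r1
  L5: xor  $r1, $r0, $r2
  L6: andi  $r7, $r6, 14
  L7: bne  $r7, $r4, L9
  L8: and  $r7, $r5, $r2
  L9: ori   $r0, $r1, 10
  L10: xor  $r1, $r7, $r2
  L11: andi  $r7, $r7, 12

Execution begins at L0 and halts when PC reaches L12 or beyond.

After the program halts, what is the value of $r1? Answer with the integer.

#0 add  $r4, $r2, $r4 ; 0/3/10/12/24/3/9/11
#1 sub  $r3, $r6, $r7 ; 0/3/10/65534/24/3/9/11
#2 bne  $r0, $r6, L6 ; 0/3/10/65534/24/3/9/11 ; →target
#3 ori   $r7, $r7, 15 ; 0/3/10/65534/24/3/9/15
#6 andi  $r7, $r6, 14 ; 0/3/10/65534/24/3/9/8
#7 bne  $r7, $r4, L9 ; 0/3/10/65534/24/3/9/8 ; →target
#8 and  $r7, $r5, $r2 ; 0/3/10/65534/24/3/9/2
#9 ori   $r0, $r1, 10 ; 0/3/10/65534/24/3/9/2
#10 xor  $r1, $r7, $r2 ; 0/8/10/65534/24/3/9/2
#11 andi  $r7, $r7, 12 ; 0/8/10/65534/24/3/9/0

8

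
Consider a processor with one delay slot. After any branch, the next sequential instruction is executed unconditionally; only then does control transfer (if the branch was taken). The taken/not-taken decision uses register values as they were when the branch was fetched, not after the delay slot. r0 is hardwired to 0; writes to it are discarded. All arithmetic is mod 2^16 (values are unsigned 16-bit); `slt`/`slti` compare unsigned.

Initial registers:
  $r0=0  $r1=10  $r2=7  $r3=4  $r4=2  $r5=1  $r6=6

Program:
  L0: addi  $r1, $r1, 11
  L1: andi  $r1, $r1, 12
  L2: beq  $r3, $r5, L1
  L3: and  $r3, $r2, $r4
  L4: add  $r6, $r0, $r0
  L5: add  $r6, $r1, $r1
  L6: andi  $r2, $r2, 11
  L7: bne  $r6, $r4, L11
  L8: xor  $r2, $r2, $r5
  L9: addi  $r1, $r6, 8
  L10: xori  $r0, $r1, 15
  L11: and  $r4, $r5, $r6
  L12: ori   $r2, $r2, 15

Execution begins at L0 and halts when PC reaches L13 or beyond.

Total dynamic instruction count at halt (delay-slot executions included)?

[0] addi  $r1, $r1, 11  →  {$r0:0, $r1:21, $r2:7, $r3:4, $r4:2, $r5:1, $r6:6}
[1] andi  $r1, $r1, 12  →  {$r0:0, $r1:4, $r2:7, $r3:4, $r4:2, $r5:1, $r6:6}
[2] beq  $r3, $r5, L1  →  {$r0:0, $r1:4, $r2:7, $r3:4, $r4:2, $r5:1, $r6:6}  ⟨branch fallthrough⟩
[3] and  $r3, $r2, $r4  →  {$r0:0, $r1:4, $r2:7, $r3:2, $r4:2, $r5:1, $r6:6}
[4] add  $r6, $r0, $r0  →  {$r0:0, $r1:4, $r2:7, $r3:2, $r4:2, $r5:1, $r6:0}
[5] add  $r6, $r1, $r1  →  {$r0:0, $r1:4, $r2:7, $r3:2, $r4:2, $r5:1, $r6:8}
[6] andi  $r2, $r2, 11  →  {$r0:0, $r1:4, $r2:3, $r3:2, $r4:2, $r5:1, $r6:8}
[7] bne  $r6, $r4, L11  →  {$r0:0, $r1:4, $r2:3, $r3:2, $r4:2, $r5:1, $r6:8}  ⟨branch taken⟩
[8] xor  $r2, $r2, $r5  →  {$r0:0, $r1:4, $r2:2, $r3:2, $r4:2, $r5:1, $r6:8}
[11] and  $r4, $r5, $r6  →  {$r0:0, $r1:4, $r2:2, $r3:2, $r4:0, $r5:1, $r6:8}
[12] ori   $r2, $r2, 15  →  {$r0:0, $r1:4, $r2:15, $r3:2, $r4:0, $r5:1, $r6:8}

11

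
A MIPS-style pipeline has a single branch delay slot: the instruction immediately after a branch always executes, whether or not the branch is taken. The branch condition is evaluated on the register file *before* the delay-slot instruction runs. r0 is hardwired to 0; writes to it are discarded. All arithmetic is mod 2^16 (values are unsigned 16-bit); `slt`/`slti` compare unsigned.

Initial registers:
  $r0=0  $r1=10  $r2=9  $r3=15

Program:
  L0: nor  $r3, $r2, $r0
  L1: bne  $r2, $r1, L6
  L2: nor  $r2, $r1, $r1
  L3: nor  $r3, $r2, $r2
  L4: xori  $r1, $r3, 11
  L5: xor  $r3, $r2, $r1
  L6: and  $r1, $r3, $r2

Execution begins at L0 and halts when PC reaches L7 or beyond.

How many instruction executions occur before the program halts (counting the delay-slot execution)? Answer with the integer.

4

#0 nor  $r3, $r2, $r0 ; 0/10/9/65526
#1 bne  $r2, $r1, L6 ; 0/10/9/65526 ; →target
#2 nor  $r2, $r1, $r1 ; 0/10/65525/65526
#6 and  $r1, $r3, $r2 ; 0/65524/65525/65526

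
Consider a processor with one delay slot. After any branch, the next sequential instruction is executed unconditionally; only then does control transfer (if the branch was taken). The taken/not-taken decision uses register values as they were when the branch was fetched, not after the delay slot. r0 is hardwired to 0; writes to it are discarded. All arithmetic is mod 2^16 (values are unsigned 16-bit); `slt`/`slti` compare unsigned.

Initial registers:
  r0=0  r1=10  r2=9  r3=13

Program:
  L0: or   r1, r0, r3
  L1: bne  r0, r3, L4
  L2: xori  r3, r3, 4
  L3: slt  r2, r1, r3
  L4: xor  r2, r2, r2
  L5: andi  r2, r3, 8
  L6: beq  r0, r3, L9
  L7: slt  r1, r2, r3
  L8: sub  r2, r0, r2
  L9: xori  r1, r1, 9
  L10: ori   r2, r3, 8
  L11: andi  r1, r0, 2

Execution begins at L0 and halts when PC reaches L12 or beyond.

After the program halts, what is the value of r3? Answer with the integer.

9

#0 or   r1, r0, r3 ; 0/13/9/13
#1 bne  r0, r3, L4 ; 0/13/9/13 ; →target
#2 xori  r3, r3, 4 ; 0/13/9/9
#4 xor  r2, r2, r2 ; 0/13/0/9
#5 andi  r2, r3, 8 ; 0/13/8/9
#6 beq  r0, r3, L9 ; 0/13/8/9 ; →fallthru
#7 slt  r1, r2, r3 ; 0/1/8/9
#8 sub  r2, r0, r2 ; 0/1/65528/9
#9 xori  r1, r1, 9 ; 0/8/65528/9
#10 ori   r2, r3, 8 ; 0/8/9/9
#11 andi  r1, r0, 2 ; 0/0/9/9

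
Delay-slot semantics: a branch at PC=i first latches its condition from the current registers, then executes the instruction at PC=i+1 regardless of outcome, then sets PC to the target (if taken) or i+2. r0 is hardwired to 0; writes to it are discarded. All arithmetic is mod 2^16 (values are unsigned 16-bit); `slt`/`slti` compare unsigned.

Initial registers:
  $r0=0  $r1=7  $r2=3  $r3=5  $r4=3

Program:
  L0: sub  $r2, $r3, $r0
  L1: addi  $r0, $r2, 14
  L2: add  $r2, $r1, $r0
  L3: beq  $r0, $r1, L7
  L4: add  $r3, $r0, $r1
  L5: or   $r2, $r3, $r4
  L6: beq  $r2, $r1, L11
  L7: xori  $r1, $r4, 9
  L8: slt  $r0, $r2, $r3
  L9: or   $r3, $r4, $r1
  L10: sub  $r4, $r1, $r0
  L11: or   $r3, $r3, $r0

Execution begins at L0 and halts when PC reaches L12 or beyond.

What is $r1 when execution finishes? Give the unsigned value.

10

  step pc=0: sub  $r2, $r3, $r0  regs=(0,7,5,5,3)
  step pc=1: addi  $r0, $r2, 14  regs=(0,7,5,5,3)
  step pc=2: add  $r2, $r1, $r0  regs=(0,7,7,5,3)
  step pc=3: beq  $r0, $r1, L7  cond=F  regs=(0,7,7,5,3)
  step pc=4: add  $r3, $r0, $r1  regs=(0,7,7,7,3)
  step pc=5: or   $r2, $r3, $r4  regs=(0,7,7,7,3)
  step pc=6: beq  $r2, $r1, L11  cond=T  regs=(0,7,7,7,3)
  step pc=7: xori  $r1, $r4, 9  regs=(0,10,7,7,3)
  step pc=11: or   $r3, $r3, $r0  regs=(0,10,7,7,3)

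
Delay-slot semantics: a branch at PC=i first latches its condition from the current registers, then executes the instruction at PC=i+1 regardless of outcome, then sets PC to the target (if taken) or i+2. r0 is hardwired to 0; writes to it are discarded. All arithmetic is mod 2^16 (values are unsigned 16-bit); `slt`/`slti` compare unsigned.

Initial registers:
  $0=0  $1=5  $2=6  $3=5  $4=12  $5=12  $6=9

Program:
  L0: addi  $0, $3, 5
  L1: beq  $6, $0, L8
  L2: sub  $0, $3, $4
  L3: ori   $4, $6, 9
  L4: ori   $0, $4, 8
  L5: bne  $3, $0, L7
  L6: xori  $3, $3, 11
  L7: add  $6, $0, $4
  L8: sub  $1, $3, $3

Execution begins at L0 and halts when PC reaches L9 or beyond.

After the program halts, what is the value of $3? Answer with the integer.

14

  step pc=0: addi  $0, $3, 5  regs=(0,5,6,5,12,12,9)
  step pc=1: beq  $6, $0, L8  cond=F  regs=(0,5,6,5,12,12,9)
  step pc=2: sub  $0, $3, $4  regs=(0,5,6,5,12,12,9)
  step pc=3: ori   $4, $6, 9  regs=(0,5,6,5,9,12,9)
  step pc=4: ori   $0, $4, 8  regs=(0,5,6,5,9,12,9)
  step pc=5: bne  $3, $0, L7  cond=T  regs=(0,5,6,5,9,12,9)
  step pc=6: xori  $3, $3, 11  regs=(0,5,6,14,9,12,9)
  step pc=7: add  $6, $0, $4  regs=(0,5,6,14,9,12,9)
  step pc=8: sub  $1, $3, $3  regs=(0,0,6,14,9,12,9)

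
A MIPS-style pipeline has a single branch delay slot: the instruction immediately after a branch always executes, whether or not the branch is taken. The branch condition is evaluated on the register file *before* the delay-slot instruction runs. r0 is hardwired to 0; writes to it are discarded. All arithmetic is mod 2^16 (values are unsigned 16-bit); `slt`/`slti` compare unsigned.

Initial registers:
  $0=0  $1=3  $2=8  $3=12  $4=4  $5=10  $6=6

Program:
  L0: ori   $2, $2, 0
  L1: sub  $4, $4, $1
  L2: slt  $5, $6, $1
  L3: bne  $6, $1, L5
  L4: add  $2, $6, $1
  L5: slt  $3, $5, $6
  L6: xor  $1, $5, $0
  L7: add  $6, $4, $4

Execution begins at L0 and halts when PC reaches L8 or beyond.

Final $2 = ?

9

#0 ori   $2, $2, 0 ; 0/3/8/12/4/10/6
#1 sub  $4, $4, $1 ; 0/3/8/12/1/10/6
#2 slt  $5, $6, $1 ; 0/3/8/12/1/0/6
#3 bne  $6, $1, L5 ; 0/3/8/12/1/0/6 ; →target
#4 add  $2, $6, $1 ; 0/3/9/12/1/0/6
#5 slt  $3, $5, $6 ; 0/3/9/1/1/0/6
#6 xor  $1, $5, $0 ; 0/0/9/1/1/0/6
#7 add  $6, $4, $4 ; 0/0/9/1/1/0/2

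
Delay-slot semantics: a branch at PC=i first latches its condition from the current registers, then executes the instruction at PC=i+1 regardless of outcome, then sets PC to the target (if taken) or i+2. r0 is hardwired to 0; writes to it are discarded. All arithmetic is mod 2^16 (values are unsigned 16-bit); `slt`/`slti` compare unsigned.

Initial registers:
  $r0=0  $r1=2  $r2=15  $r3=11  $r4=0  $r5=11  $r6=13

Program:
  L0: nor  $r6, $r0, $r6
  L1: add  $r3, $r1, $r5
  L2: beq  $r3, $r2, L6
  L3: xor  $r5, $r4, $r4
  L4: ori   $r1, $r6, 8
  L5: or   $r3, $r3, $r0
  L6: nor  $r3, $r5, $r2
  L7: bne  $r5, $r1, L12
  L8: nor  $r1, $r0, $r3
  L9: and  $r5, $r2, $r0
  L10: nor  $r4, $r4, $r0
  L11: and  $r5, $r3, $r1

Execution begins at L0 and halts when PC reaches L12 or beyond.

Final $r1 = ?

15

#0 nor  $r6, $r0, $r6 ; 0/2/15/11/0/11/65522
#1 add  $r3, $r1, $r5 ; 0/2/15/13/0/11/65522
#2 beq  $r3, $r2, L6 ; 0/2/15/13/0/11/65522 ; →fallthru
#3 xor  $r5, $r4, $r4 ; 0/2/15/13/0/0/65522
#4 ori   $r1, $r6, 8 ; 0/65530/15/13/0/0/65522
#5 or   $r3, $r3, $r0 ; 0/65530/15/13/0/0/65522
#6 nor  $r3, $r5, $r2 ; 0/65530/15/65520/0/0/65522
#7 bne  $r5, $r1, L12 ; 0/65530/15/65520/0/0/65522 ; →target
#8 nor  $r1, $r0, $r3 ; 0/15/15/65520/0/0/65522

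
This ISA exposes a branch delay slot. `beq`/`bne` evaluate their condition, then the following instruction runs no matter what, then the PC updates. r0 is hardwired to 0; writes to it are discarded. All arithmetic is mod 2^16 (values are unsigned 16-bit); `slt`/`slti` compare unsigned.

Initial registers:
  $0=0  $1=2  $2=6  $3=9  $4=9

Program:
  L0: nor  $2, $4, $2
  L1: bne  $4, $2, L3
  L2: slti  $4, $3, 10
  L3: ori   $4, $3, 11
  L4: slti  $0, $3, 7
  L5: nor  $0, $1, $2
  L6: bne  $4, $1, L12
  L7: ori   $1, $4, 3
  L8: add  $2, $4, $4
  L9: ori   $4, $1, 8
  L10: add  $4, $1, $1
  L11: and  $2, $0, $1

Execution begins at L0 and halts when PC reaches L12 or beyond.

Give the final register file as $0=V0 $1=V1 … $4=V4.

  step pc=0: nor  $2, $4, $2  regs=(0,2,65520,9,9)
  step pc=1: bne  $4, $2, L3  cond=T  regs=(0,2,65520,9,9)
  step pc=2: slti  $4, $3, 10  regs=(0,2,65520,9,1)
  step pc=3: ori   $4, $3, 11  regs=(0,2,65520,9,11)
  step pc=4: slti  $0, $3, 7  regs=(0,2,65520,9,11)
  step pc=5: nor  $0, $1, $2  regs=(0,2,65520,9,11)
  step pc=6: bne  $4, $1, L12  cond=T  regs=(0,2,65520,9,11)
  step pc=7: ori   $1, $4, 3  regs=(0,11,65520,9,11)

$0=0 $1=11 $2=65520 $3=9 $4=11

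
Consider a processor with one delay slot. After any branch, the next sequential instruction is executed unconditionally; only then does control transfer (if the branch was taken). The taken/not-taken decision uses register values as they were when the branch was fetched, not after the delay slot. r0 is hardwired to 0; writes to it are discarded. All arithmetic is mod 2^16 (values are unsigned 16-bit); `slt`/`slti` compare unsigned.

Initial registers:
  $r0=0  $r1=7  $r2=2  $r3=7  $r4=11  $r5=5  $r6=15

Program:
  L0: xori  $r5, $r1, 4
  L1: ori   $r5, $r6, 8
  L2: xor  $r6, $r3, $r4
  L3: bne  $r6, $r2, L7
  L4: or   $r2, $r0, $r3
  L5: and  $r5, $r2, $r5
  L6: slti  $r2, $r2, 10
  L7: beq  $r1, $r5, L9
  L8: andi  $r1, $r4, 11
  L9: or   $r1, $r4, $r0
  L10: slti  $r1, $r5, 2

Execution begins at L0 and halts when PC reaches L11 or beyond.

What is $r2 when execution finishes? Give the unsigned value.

PC=0  xori  $r5, $r1, 4      | $r0=0 $r1=7 $r2=2 $r3=7 $r4=11 $r5=3 $r6=15
PC=1  ori   $r5, $r6, 8      | $r0=0 $r1=7 $r2=2 $r3=7 $r4=11 $r5=15 $r6=15
PC=2  xor  $r6, $r3, $r4     | $r0=0 $r1=7 $r2=2 $r3=7 $r4=11 $r5=15 $r6=12
PC=3  bne  $r6, $r2, L7      | $r0=0 $r1=7 $r2=2 $r3=7 $r4=11 $r5=15 $r6=12  [TAKEN]
PC=4  or   $r2, $r0, $r3     | $r0=0 $r1=7 $r2=7 $r3=7 $r4=11 $r5=15 $r6=12
PC=7  beq  $r1, $r5, L9      | $r0=0 $r1=7 $r2=7 $r3=7 $r4=11 $r5=15 $r6=12  [not taken]
PC=8  andi  $r1, $r4, 11     | $r0=0 $r1=11 $r2=7 $r3=7 $r4=11 $r5=15 $r6=12
PC=9  or   $r1, $r4, $r0     | $r0=0 $r1=11 $r2=7 $r3=7 $r4=11 $r5=15 $r6=12
PC=10 slti  $r1, $r5, 2      | $r0=0 $r1=0 $r2=7 $r3=7 $r4=11 $r5=15 $r6=12

7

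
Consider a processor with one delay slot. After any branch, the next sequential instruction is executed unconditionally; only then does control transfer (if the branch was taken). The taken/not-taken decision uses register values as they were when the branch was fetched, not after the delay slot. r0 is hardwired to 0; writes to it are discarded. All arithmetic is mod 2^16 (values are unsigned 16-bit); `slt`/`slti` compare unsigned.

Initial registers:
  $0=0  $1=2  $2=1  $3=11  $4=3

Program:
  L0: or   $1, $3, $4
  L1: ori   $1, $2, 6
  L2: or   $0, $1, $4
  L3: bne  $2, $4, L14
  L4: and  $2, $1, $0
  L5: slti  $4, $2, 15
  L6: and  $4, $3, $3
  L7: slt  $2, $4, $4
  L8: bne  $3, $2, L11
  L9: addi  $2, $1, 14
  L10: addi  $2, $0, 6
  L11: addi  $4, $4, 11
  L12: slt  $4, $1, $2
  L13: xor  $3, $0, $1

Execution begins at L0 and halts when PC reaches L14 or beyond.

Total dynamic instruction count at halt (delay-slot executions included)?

#0 or   $1, $3, $4 ; 0/11/1/11/3
#1 ori   $1, $2, 6 ; 0/7/1/11/3
#2 or   $0, $1, $4 ; 0/7/1/11/3
#3 bne  $2, $4, L14 ; 0/7/1/11/3 ; →target
#4 and  $2, $1, $0 ; 0/7/0/11/3

5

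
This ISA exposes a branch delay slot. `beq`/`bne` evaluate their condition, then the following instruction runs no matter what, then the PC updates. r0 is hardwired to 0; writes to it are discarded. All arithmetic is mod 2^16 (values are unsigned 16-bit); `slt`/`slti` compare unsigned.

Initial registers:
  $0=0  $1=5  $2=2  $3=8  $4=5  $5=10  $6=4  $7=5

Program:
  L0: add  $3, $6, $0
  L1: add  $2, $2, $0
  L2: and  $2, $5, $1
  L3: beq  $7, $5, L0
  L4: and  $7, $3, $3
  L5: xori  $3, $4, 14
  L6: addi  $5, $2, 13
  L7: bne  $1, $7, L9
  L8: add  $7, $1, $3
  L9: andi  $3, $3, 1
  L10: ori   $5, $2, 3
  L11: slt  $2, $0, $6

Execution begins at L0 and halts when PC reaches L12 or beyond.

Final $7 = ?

16

[0] add  $3, $6, $0  →  {$0:0, $1:5, $2:2, $3:4, $4:5, $5:10, $6:4, $7:5}
[1] add  $2, $2, $0  →  {$0:0, $1:5, $2:2, $3:4, $4:5, $5:10, $6:4, $7:5}
[2] and  $2, $5, $1  →  {$0:0, $1:5, $2:0, $3:4, $4:5, $5:10, $6:4, $7:5}
[3] beq  $7, $5, L0  →  {$0:0, $1:5, $2:0, $3:4, $4:5, $5:10, $6:4, $7:5}  ⟨branch fallthrough⟩
[4] and  $7, $3, $3  →  {$0:0, $1:5, $2:0, $3:4, $4:5, $5:10, $6:4, $7:4}
[5] xori  $3, $4, 14  →  {$0:0, $1:5, $2:0, $3:11, $4:5, $5:10, $6:4, $7:4}
[6] addi  $5, $2, 13  →  {$0:0, $1:5, $2:0, $3:11, $4:5, $5:13, $6:4, $7:4}
[7] bne  $1, $7, L9  →  {$0:0, $1:5, $2:0, $3:11, $4:5, $5:13, $6:4, $7:4}  ⟨branch taken⟩
[8] add  $7, $1, $3  →  {$0:0, $1:5, $2:0, $3:11, $4:5, $5:13, $6:4, $7:16}
[9] andi  $3, $3, 1  →  {$0:0, $1:5, $2:0, $3:1, $4:5, $5:13, $6:4, $7:16}
[10] ori   $5, $2, 3  →  {$0:0, $1:5, $2:0, $3:1, $4:5, $5:3, $6:4, $7:16}
[11] slt  $2, $0, $6  →  {$0:0, $1:5, $2:1, $3:1, $4:5, $5:3, $6:4, $7:16}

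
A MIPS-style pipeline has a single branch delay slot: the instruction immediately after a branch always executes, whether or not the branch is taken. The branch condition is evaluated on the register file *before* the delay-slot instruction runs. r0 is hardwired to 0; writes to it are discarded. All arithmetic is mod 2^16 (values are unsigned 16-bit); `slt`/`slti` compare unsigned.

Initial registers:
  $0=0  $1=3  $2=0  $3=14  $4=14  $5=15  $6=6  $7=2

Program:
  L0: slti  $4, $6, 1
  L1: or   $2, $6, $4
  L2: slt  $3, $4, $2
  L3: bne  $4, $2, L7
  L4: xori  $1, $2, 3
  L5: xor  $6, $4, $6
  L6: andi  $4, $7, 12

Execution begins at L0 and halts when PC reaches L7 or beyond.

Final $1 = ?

#0 slti  $4, $6, 1 ; 0/3/0/14/0/15/6/2
#1 or   $2, $6, $4 ; 0/3/6/14/0/15/6/2
#2 slt  $3, $4, $2 ; 0/3/6/1/0/15/6/2
#3 bne  $4, $2, L7 ; 0/3/6/1/0/15/6/2 ; →target
#4 xori  $1, $2, 3 ; 0/5/6/1/0/15/6/2

5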